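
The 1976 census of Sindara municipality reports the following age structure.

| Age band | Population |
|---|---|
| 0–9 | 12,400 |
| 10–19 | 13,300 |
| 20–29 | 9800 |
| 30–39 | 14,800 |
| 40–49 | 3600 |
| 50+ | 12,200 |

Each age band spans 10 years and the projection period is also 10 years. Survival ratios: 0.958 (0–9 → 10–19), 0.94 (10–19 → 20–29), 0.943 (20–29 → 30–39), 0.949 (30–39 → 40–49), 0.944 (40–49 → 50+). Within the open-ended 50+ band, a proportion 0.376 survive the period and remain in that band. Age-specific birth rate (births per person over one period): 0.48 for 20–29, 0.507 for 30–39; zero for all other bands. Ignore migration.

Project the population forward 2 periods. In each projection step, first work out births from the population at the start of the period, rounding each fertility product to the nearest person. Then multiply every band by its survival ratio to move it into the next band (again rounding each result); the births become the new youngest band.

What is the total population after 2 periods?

70366

Let group 1 be 0–9 through group 6 = 50+.
Period 1:
Births: 9800 × 0.48 = 4704 ; 14800 × 0.507 = 7504 → 12208
Group 2: 12400 × 0.958 = 11879
Group 3: 13300 × 0.94 = 12502
Group 4: 9800 × 0.943 = 9241
Group 5: 14800 × 0.949 = 14045
Group 6: 3600 × 0.944 + 12200 × 0.376 = 3398 + 4587 = 7985
Population now: 0–9=12208, 10–19=11879, 20–29=12502, 30–39=9241, 40–49=14045, 50+=7985
Period 2:
Births: 12502 × 0.48 = 6001 ; 9241 × 0.507 = 4685 → 10686
Group 2: 12208 × 0.958 = 11695
Group 3: 11879 × 0.94 = 11166
Group 4: 12502 × 0.943 = 11789
Group 5: 9241 × 0.949 = 8770
Group 6: 14045 × 0.944 + 7985 × 0.376 = 13258 + 3002 = 16260
Population now: 0–9=10686, 10–19=11695, 20–29=11166, 30–39=11789, 40–49=8770, 50+=16260
Total after period 2: 10686 + 11695 + 11166 + 11789 + 8770 + 16260 = 70366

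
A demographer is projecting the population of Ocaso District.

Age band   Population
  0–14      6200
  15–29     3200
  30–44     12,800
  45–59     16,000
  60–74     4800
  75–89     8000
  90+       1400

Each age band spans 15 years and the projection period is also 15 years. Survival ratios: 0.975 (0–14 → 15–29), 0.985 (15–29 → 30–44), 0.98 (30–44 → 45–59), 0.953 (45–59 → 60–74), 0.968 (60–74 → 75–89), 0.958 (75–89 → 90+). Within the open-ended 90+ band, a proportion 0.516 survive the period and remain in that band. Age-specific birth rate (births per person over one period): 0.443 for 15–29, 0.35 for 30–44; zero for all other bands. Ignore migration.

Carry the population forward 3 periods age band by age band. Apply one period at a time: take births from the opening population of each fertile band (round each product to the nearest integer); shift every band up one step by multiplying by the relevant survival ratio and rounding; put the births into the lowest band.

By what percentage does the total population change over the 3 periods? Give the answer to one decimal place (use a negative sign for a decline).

Period 1.
Births: 3200 * 0.443 = 1418, 12800 * 0.35 = 4480 → 5898
15–29: 6200 * 0.975 = 6045
30–44: 3200 * 0.985 = 3152
45–59: 12800 * 0.98 = 12544
60–74: 16000 * 0.953 = 15248
75–89: 4800 * 0.968 = 4646
90+: 8000 * 0.958 + 1400 * 0.516 = 7664 + 722 = 8386
Giving 5898 / 6045 / 3152 / 12544 / 15248 / 4646 / 8386.
Period 2.
Births: 6045 * 0.443 = 2678, 3152 * 0.35 = 1103 → 3781
15–29: 5898 * 0.975 = 5751
30–44: 6045 * 0.985 = 5954
45–59: 3152 * 0.98 = 3089
60–74: 12544 * 0.953 = 11954
75–89: 15248 * 0.968 = 14760
90+: 4646 * 0.958 + 8386 * 0.516 = 4451 + 4327 = 8778
Giving 3781 / 5751 / 5954 / 3089 / 11954 / 14760 / 8778.
Period 3.
Births: 5751 * 0.443 = 2548, 5954 * 0.35 = 2084 → 4632
15–29: 3781 * 0.975 = 3686
30–44: 5751 * 0.985 = 5665
45–59: 5954 * 0.98 = 5835
60–74: 3089 * 0.953 = 2944
75–89: 11954 * 0.968 = 11571
90+: 14760 * 0.958 + 8778 * 0.516 = 14140 + 4529 = 18669
Giving 4632 / 3686 / 5665 / 5835 / 2944 / 11571 / 18669.
Total: 52400 → 53002; change = 602; percentage change = 1.1%

1.1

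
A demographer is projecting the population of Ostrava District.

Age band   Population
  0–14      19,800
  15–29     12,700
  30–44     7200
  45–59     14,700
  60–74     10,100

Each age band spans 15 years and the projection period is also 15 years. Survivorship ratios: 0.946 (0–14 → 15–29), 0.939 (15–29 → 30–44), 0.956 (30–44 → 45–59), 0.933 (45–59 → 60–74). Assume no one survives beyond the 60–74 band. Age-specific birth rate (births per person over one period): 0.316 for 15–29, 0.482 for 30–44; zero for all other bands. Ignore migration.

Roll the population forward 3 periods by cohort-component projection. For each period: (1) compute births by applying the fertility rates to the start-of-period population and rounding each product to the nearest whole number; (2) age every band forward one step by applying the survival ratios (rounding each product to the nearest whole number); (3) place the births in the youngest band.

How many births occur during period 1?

After projecting period 1:
Births: 12700 * 0.316 = 4013, 7200 * 0.482 = 3470 — total 7483
15–29: 19800 * 0.946 = 18731
30–44: 12700 * 0.939 = 11925
45–59: 7200 * 0.956 = 6883
60–74: 14700 * 0.933 = 13715
→ [7483, 18731, 11925, 6883, 13715]

7483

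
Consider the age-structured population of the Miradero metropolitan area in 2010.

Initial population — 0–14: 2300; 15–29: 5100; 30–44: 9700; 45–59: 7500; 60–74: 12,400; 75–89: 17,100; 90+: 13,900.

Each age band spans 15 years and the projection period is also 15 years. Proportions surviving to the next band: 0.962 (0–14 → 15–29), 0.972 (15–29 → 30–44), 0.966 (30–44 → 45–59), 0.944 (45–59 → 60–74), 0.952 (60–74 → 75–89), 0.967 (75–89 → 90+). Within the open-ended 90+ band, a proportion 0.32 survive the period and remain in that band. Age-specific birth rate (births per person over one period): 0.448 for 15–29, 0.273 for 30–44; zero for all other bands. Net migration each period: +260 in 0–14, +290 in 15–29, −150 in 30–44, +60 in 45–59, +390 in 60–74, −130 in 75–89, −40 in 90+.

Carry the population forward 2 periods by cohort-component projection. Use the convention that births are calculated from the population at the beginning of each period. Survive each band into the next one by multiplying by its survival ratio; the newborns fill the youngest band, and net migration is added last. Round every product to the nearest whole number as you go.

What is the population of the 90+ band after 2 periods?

(Groups numbered youngest = 1 to oldest = 7.)
[period 1]
Births: 5100 × 0.448 = 2285  |  9700 × 0.273 = 2648 — total 4933
Group 2: 2300 × 0.962 = 2213
Group 3: 5100 × 0.972 = 4957
Group 4: 9700 × 0.966 = 9370
Group 5: 7500 × 0.944 = 7080
Group 6: 12400 × 0.952 = 11805
Group 7: 17100 × 0.967 + 13900 × 0.32 = 16536 + 4448 = 20984
Net migration: Group 1 + 260 → 5193; Group 2 + 290 → 2503; Group 3 − 150 → 4807; Group 4 + 60 → 9430; Group 5 + 390 → 7470; Group 6 − 130 → 11675; Group 7 − 40 → 20944
Population now: 0–14=5193, 15–29=2503, 30–44=4807, 45–59=9430, 60–74=7470, 75–89=11675, 90+=20944
[period 2]
Births: 2503 × 0.448 = 1121  |  4807 × 0.273 = 1312 — total 2433
Group 2: 5193 × 0.962 = 4996
Group 3: 2503 × 0.972 = 2433
Group 4: 4807 × 0.966 = 4644
Group 5: 9430 × 0.944 = 8902
Group 6: 7470 × 0.952 = 7111
Group 7: 11675 × 0.967 + 20944 × 0.32 = 11290 + 6702 = 17992
Net migration: Group 1 + 260 → 2693; Group 2 + 290 → 5286; Group 3 − 150 → 2283; Group 4 + 60 → 4704; Group 5 + 390 → 9292; Group 6 − 130 → 6981; Group 7 − 40 → 17952
Population now: 0–14=2693, 15–29=5286, 30–44=2283, 45–59=4704, 60–74=9292, 75–89=6981, 90+=17952

17952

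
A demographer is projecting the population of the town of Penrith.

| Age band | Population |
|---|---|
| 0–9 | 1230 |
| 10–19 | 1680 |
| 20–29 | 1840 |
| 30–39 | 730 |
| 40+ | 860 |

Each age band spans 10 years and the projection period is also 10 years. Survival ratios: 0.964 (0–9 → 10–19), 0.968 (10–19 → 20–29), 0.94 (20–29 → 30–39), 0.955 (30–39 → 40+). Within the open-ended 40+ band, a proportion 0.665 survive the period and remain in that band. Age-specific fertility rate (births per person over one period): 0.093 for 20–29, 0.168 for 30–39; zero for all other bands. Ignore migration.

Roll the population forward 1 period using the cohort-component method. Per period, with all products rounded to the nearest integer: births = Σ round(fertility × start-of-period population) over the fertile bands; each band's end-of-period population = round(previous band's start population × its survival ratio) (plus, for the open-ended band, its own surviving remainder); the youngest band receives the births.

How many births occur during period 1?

— Period 1 —
Births: 1840 × 0.093 = 171  |  730 × 0.168 = 123 — total 294
10–19: 1230 × 0.964 = 1186
20–29: 1680 × 0.968 = 1626
30–39: 1840 × 0.94 = 1730
40+: 730 × 0.955 + 860 × 0.665 = 697 + 572 = 1269
End of period: [294, 1186, 1626, 1730, 1269]

294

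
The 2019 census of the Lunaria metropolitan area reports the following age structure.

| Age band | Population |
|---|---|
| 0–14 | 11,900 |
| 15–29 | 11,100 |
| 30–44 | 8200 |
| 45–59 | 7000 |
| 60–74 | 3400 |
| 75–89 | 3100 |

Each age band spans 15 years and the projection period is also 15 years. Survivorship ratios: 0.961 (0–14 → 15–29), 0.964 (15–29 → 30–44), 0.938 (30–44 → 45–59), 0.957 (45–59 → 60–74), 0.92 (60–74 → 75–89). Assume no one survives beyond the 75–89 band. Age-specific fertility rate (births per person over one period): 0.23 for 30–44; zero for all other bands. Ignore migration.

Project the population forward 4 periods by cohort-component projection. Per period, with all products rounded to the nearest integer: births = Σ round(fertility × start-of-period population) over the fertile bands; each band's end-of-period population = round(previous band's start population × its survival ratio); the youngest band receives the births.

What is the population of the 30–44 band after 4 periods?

2280

Let band 1 be 0–14 through band 6 = 75–89.
— Period 1 —
Births: 8200 × 0.23 = 1886
Band 2: 11900 × 0.961 = 11436
Band 3: 11100 × 0.964 = 10700
Band 4: 8200 × 0.938 = 7692
Band 5: 7000 × 0.957 = 6699
Band 6: 3400 × 0.92 = 3128
Population now: 0–14=1886, 15–29=11436, 30–44=10700, 45–59=7692, 60–74=6699, 75–89=3128
— Period 2 —
Births: 10700 × 0.23 = 2461
Band 2: 1886 × 0.961 = 1812
Band 3: 11436 × 0.964 = 11024
Band 4: 10700 × 0.938 = 10037
Band 5: 7692 × 0.957 = 7361
Band 6: 6699 × 0.92 = 6163
Population now: 0–14=2461, 15–29=1812, 30–44=11024, 45–59=10037, 60–74=7361, 75–89=6163
— Period 3 —
Births: 11024 × 0.23 = 2536
Band 2: 2461 × 0.961 = 2365
Band 3: 1812 × 0.964 = 1747
Band 4: 11024 × 0.938 = 10341
Band 5: 10037 × 0.957 = 9605
Band 6: 7361 × 0.92 = 6772
Population now: 0–14=2536, 15–29=2365, 30–44=1747, 45–59=10341, 60–74=9605, 75–89=6772
— Period 4 —
Births: 1747 × 0.23 = 402
Band 2: 2536 × 0.961 = 2437
Band 3: 2365 × 0.964 = 2280
Band 4: 1747 × 0.938 = 1639
Band 5: 10341 × 0.957 = 9896
Band 6: 9605 × 0.92 = 8837
Population now: 0–14=402, 15–29=2437, 30–44=2280, 45–59=1639, 60–74=9896, 75–89=8837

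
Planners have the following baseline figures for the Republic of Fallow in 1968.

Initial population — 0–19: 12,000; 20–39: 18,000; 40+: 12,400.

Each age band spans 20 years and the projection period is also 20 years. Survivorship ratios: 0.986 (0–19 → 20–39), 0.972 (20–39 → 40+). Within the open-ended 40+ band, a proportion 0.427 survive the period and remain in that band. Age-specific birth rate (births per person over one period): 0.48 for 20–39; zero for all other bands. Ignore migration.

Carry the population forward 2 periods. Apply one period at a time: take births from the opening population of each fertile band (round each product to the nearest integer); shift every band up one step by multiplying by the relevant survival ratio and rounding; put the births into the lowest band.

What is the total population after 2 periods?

35431

[period 1]
Births: 18000 × 0.48 = 8640
20–39: 12000 × 0.986 = 11832
40+: 18000 × 0.972 + 12400 × 0.427 = 17496 + 5295 = 22791
Population now: 0–19=8640, 20–39=11832, 40+=22791
[period 2]
Births: 11832 × 0.48 = 5679
20–39: 8640 × 0.986 = 8519
40+: 11832 × 0.972 + 22791 × 0.427 = 11501 + 9732 = 21233
Population now: 0–19=5679, 20–39=8519, 40+=21233
Total after period 2: 5679 + 8519 + 21233 = 35431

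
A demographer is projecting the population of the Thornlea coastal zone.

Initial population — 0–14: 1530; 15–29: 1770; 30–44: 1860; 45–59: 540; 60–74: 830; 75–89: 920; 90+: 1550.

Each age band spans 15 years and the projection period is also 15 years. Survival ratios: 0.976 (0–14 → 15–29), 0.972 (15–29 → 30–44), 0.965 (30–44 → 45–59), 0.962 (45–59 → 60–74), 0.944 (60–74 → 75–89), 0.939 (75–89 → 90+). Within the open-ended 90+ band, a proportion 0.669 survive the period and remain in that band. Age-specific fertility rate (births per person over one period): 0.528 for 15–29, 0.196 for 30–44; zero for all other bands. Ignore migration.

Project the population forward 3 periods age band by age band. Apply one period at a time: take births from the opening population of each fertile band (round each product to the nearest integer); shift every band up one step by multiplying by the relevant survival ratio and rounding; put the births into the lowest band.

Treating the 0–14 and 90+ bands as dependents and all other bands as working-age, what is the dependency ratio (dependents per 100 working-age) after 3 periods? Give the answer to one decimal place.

Period 1.
Births: 1770 × 0.528 = 935 ; 1860 × 0.196 = 365 ⇒ total 1300
15–29: 1530 × 0.976 = 1493
30–44: 1770 × 0.972 = 1720
45–59: 1860 × 0.965 = 1795
60–74: 540 × 0.962 = 519
75–89: 830 × 0.944 = 784
90+: 920 × 0.939 + 1550 × 0.669 = 864 + 1037 = 1901
→ [1300, 1493, 1720, 1795, 519, 784, 1901]
Period 2.
Births: 1493 × 0.528 = 788 ; 1720 × 0.196 = 337 ⇒ total 1125
15–29: 1300 × 0.976 = 1269
30–44: 1493 × 0.972 = 1451
45–59: 1720 × 0.965 = 1660
60–74: 1795 × 0.962 = 1727
75–89: 519 × 0.944 = 490
90+: 784 × 0.939 + 1901 × 0.669 = 736 + 1272 = 2008
→ [1125, 1269, 1451, 1660, 1727, 490, 2008]
Period 3.
Births: 1269 × 0.528 = 670 ; 1451 × 0.196 = 284 ⇒ total 954
15–29: 1125 × 0.976 = 1098
30–44: 1269 × 0.972 = 1233
45–59: 1451 × 0.965 = 1400
60–74: 1660 × 0.962 = 1597
75–89: 1727 × 0.944 = 1630
90+: 490 × 0.939 + 2008 × 0.669 = 460 + 1343 = 1803
→ [954, 1098, 1233, 1400, 1597, 1630, 1803]
Dependents (band 0–14 + band 90+) = 954 + 1803 = 2757; working-age = 6958; ratio = 2757/6958 × 100 = 39.6

39.6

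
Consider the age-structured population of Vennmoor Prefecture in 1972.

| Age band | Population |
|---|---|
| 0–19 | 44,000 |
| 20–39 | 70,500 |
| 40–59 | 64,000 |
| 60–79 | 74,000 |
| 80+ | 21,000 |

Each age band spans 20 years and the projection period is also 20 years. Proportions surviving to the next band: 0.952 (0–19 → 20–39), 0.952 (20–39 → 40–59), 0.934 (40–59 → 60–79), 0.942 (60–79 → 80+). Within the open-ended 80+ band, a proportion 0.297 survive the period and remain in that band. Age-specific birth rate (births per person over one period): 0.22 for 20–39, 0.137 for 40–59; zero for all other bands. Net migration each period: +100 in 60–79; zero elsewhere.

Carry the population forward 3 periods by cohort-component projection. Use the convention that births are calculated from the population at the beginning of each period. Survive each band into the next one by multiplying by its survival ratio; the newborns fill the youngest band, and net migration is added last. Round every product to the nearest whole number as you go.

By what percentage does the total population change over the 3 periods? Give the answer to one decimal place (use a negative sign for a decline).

-37.8

Call the bands 1 to 5, youngest first.
Period 1:
Births: 70500 × 0.22 = 15510 ; 64000 × 0.137 = 8768 ⇒ total 24278
Band 2: 44000 × 0.952 = 41888
Band 3: 70500 × 0.952 = 67116
Band 4: 64000 × 0.934 = 59776
Band 5: 74000 × 0.942 + 21000 × 0.297 = 69708 + 6237 = 75945
Net migration: Band 4 + 100 → 59876
Population now: 0–19=24278, 20–39=41888, 40–59=67116, 60–79=59876, 80+=75945
Period 2:
Births: 41888 × 0.22 = 9215 ; 67116 × 0.137 = 9195 ⇒ total 18410
Band 2: 24278 × 0.952 = 23113
Band 3: 41888 × 0.952 = 39877
Band 4: 67116 × 0.934 = 62686
Band 5: 59876 × 0.942 + 75945 × 0.297 = 56403 + 22556 = 78959
Net migration: Band 4 + 100 → 62786
Population now: 0–19=18410, 20–39=23113, 40–59=39877, 60–79=62786, 80+=78959
Period 3:
Births: 23113 × 0.22 = 5085 ; 39877 × 0.137 = 5463 ⇒ total 10548
Band 2: 18410 × 0.952 = 17526
Band 3: 23113 × 0.952 = 22004
Band 4: 39877 × 0.934 = 37245
Band 5: 62786 × 0.942 + 78959 × 0.297 = 59144 + 23451 = 82595
Net migration: Band 4 + 100 → 37345
Population now: 0–19=10548, 20–39=17526, 40–59=22004, 60–79=37345, 80+=82595
Total: 273500 → 170018; change = -103482; percentage change = -37.8%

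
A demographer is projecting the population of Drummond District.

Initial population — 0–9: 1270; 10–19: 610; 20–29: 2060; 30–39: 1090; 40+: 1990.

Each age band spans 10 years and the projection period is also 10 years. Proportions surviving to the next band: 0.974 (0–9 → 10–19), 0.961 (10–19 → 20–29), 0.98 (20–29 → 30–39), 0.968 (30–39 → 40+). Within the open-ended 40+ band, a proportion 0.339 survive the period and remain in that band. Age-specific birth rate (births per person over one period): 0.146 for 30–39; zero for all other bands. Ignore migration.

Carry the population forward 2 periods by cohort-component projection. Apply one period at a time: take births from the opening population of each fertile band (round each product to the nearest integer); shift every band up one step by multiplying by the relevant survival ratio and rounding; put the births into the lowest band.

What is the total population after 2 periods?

[period 1]
Births: 1090 * 0.146 = 159
10–19: 1270 * 0.974 = 1237
20–29: 610 * 0.961 = 586
30–39: 2060 * 0.98 = 2019
40+: 1090 * 0.968 + 1990 * 0.339 = 1055 + 675 = 1730
End of period: [159, 1237, 586, 2019, 1730]
[period 2]
Births: 2019 * 0.146 = 295
10–19: 159 * 0.974 = 155
20–29: 1237 * 0.961 = 1189
30–39: 586 * 0.98 = 574
40+: 2019 * 0.968 + 1730 * 0.339 = 1954 + 586 = 2540
End of period: [295, 155, 1189, 574, 2540]
Total after period 2: 295 + 155 + 1189 + 574 + 2540 = 4753

4753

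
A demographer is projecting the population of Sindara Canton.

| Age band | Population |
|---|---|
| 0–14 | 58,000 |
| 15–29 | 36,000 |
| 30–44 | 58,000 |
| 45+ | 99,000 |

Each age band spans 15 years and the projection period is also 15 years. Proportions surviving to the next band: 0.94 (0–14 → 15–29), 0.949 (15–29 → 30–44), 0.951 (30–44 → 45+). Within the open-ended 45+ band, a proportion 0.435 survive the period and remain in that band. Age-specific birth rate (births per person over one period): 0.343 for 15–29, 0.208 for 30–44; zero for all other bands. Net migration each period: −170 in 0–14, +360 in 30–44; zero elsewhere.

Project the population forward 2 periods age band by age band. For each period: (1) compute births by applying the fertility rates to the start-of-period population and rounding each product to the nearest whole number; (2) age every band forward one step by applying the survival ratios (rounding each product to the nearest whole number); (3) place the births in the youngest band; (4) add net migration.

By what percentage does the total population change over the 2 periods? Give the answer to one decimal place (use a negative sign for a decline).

-29.8

— Period 1 —
Births: 36000 * 0.343 = 12348, 58000 * 0.208 = 12064 — total 24412
15–29: 58000 * 0.94 = 54520
30–44: 36000 * 0.949 = 34164
45+: 58000 * 0.951 + 99000 * 0.435 = 55158 + 43065 = 98223
Net migration: 0–14 − 170 → 24242; 30–44 + 360 → 34524
→ [24242, 54520, 34524, 98223]
— Period 2 —
Births: 54520 * 0.343 = 18700, 34524 * 0.208 = 7181 — total 25881
15–29: 24242 * 0.94 = 22787
30–44: 54520 * 0.949 = 51739
45+: 34524 * 0.951 + 98223 * 0.435 = 32832 + 42727 = 75559
Net migration: 0–14 − 170 → 25711; 30–44 + 360 → 52099
→ [25711, 22787, 52099, 75559]
Total: 251000 → 176156; change = -74844; percentage change = -29.8%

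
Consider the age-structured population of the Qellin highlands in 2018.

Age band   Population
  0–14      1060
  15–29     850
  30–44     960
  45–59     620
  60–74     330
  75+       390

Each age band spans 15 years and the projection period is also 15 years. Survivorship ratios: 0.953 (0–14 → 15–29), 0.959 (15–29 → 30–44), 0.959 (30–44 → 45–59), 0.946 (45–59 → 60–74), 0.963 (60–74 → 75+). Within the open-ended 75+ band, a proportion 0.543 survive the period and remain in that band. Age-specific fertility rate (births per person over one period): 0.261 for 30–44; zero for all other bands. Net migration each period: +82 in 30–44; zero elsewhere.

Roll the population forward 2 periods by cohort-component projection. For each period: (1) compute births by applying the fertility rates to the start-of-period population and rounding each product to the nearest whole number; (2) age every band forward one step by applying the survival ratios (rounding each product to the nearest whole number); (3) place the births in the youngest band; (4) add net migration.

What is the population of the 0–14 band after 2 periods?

Period 1:
Births: 960 * 0.261 = 251
15–29: 1060 * 0.953 = 1010
30–44: 850 * 0.959 = 815
45–59: 960 * 0.959 = 921
60–74: 620 * 0.946 = 587
75+: 330 * 0.963 + 390 * 0.543 = 318 + 212 = 530
Net migration: 30–44 + 82 → 897
End of period: [251, 1010, 897, 921, 587, 530]
Period 2:
Births: 897 * 0.261 = 234
15–29: 251 * 0.953 = 239
30–44: 1010 * 0.959 = 969
45–59: 897 * 0.959 = 860
60–74: 921 * 0.946 = 871
75+: 587 * 0.963 + 530 * 0.543 = 565 + 288 = 853
Net migration: 30–44 + 82 → 1051
End of period: [234, 239, 1051, 860, 871, 853]

234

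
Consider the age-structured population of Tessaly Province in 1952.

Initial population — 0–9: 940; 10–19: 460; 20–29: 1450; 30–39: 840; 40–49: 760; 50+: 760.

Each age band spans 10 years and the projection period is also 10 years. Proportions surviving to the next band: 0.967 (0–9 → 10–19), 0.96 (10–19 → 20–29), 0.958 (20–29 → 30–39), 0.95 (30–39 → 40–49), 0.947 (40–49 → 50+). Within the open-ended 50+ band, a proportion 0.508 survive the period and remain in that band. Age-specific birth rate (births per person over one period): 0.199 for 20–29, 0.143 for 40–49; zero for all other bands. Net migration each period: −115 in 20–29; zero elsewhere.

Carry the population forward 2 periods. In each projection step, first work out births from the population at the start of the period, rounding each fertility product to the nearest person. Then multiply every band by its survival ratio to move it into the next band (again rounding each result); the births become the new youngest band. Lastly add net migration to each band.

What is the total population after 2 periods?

[period 1]
Births: 1450 × 0.199 = 289  |  760 × 0.143 = 109 — total 398
10–19: 940 × 0.967 = 909
20–29: 460 × 0.96 = 442
30–39: 1450 × 0.958 = 1389
40–49: 840 × 0.95 = 798
50+: 760 × 0.947 + 760 × 0.508 = 720 + 386 = 1106
Net migration: 20–29 − 115 → 327
End of period: [398, 909, 327, 1389, 798, 1106]
[period 2]
Births: 327 × 0.199 = 65  |  798 × 0.143 = 114 — total 179
10–19: 398 × 0.967 = 385
20–29: 909 × 0.96 = 873
30–39: 327 × 0.958 = 313
40–49: 1389 × 0.95 = 1320
50+: 798 × 0.947 + 1106 × 0.508 = 756 + 562 = 1318
Net migration: 20–29 − 115 → 758
End of period: [179, 385, 758, 313, 1320, 1318]
Total after period 2: 179 + 385 + 758 + 313 + 1320 + 1318 = 4273

4273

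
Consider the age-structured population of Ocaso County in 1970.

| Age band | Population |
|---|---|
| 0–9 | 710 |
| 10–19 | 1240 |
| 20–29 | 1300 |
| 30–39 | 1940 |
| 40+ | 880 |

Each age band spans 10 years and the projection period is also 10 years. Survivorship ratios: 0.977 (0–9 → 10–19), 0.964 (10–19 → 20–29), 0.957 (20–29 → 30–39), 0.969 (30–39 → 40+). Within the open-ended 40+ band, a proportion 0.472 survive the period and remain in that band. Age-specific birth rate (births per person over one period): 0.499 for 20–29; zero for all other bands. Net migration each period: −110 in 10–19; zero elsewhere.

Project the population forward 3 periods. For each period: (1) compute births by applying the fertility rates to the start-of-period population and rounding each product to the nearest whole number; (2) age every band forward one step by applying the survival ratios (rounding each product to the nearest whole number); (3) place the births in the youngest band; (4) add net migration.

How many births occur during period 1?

Period 1.
Births: 1300 × 0.499 = 649
10–19: 710 × 0.977 = 694
20–29: 1240 × 0.964 = 1195
30–39: 1300 × 0.957 = 1244
40+: 1940 × 0.969 + 880 × 0.472 = 1880 + 415 = 2295
Net migration: 10–19 − 110 → 584
→ [649, 584, 1195, 1244, 2295]

649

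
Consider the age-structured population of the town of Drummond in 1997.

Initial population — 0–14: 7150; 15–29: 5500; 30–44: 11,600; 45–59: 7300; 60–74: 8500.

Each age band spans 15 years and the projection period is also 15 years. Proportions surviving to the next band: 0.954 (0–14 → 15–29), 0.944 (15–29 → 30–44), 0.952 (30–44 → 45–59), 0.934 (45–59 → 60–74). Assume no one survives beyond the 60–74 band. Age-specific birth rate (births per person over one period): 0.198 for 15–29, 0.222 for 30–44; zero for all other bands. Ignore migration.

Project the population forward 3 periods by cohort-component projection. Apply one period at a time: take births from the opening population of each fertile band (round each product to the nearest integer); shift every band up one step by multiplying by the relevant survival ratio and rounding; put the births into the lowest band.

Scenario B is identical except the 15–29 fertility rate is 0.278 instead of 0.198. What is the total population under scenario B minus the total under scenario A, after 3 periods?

[period 1]
Births: 5500 * 0.198 = 1089  |  11600 * 0.222 = 2575 ⇒ total 3664
15–29: 7150 * 0.954 = 6821
30–44: 5500 * 0.944 = 5192
45–59: 11600 * 0.952 = 11043
60–74: 7300 * 0.934 = 6818
Giving 3664 / 6821 / 5192 / 11043 / 6818.
[period 2]
Births: 6821 * 0.198 = 1351  |  5192 * 0.222 = 1153 ⇒ total 2504
15–29: 3664 * 0.954 = 3495
30–44: 6821 * 0.944 = 6439
45–59: 5192 * 0.952 = 4943
60–74: 11043 * 0.934 = 10314
Giving 2504 / 3495 / 6439 / 4943 / 10314.
[period 3]
Births: 3495 * 0.198 = 692  |  6439 * 0.222 = 1429 ⇒ total 2121
15–29: 2504 * 0.954 = 2389
30–44: 3495 * 0.944 = 3299
45–59: 6439 * 0.952 = 6130
60–74: 4943 * 0.934 = 4617
Giving 2121 / 2389 / 3299 / 6130 / 4617.
Scenario A total after 3 periods: 18556
Scenario B projection —
[period 1]
Births: 5500 * 0.278 = 1529  |  11600 * 0.222 = 2575 ⇒ total 4104
15–29: 7150 * 0.954 = 6821
30–44: 5500 * 0.944 = 5192
45–59: 11600 * 0.952 = 11043
60–74: 7300 * 0.934 = 6818
Giving 4104 / 6821 / 5192 / 11043 / 6818.
[period 2]
Births: 6821 * 0.278 = 1896  |  5192 * 0.222 = 1153 ⇒ total 3049
15–29: 4104 * 0.954 = 3915
30–44: 6821 * 0.944 = 6439
45–59: 5192 * 0.952 = 4943
60–74: 11043 * 0.934 = 10314
Giving 3049 / 3915 / 6439 / 4943 / 10314.
[period 3]
Births: 3915 * 0.278 = 1088  |  6439 * 0.222 = 1429 ⇒ total 2517
15–29: 3049 * 0.954 = 2909
30–44: 3915 * 0.944 = 3696
45–59: 6439 * 0.952 = 6130
60–74: 4943 * 0.934 = 4617
Giving 2517 / 2909 / 3696 / 6130 / 4617.
Scenario B total after 3 periods: 19869
Difference B − A = 19869 − 18556 = 1313

1313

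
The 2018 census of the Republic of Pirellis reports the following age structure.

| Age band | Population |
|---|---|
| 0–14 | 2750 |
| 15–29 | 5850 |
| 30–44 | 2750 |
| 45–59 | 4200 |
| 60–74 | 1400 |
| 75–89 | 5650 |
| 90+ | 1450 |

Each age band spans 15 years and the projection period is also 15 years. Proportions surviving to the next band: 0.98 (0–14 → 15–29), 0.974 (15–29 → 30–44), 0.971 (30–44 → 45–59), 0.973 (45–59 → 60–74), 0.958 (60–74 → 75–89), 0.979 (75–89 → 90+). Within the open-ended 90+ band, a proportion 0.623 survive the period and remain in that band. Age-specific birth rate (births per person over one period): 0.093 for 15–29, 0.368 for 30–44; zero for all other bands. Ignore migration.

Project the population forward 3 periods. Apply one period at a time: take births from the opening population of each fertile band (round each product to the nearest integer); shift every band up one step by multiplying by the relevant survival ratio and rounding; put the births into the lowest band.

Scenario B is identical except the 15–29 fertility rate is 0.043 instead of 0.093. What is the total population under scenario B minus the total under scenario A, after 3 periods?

After projecting period 1:
Births: 5850 × 0.093 = 544, 2750 × 0.368 = 1012 ⇒ total 1556
15–29: 2750 × 0.98 = 2695
30–44: 5850 × 0.974 = 5698
45–59: 2750 × 0.971 = 2670
60–74: 4200 × 0.973 = 4087
75–89: 1400 × 0.958 = 1341
90+: 5650 × 0.979 + 1450 × 0.623 = 5531 + 903 = 6434
End of period: [1556, 2695, 5698, 2670, 4087, 1341, 6434]
After projecting period 2:
Births: 2695 × 0.093 = 251, 5698 × 0.368 = 2097 ⇒ total 2348
15–29: 1556 × 0.98 = 1525
30–44: 2695 × 0.974 = 2625
45–59: 5698 × 0.971 = 5533
60–74: 2670 × 0.973 = 2598
75–89: 4087 × 0.958 = 3915
90+: 1341 × 0.979 + 6434 × 0.623 = 1313 + 4008 = 5321
End of period: [2348, 1525, 2625, 5533, 2598, 3915, 5321]
After projecting period 3:
Births: 1525 × 0.093 = 142, 2625 × 0.368 = 966 ⇒ total 1108
15–29: 2348 × 0.98 = 2301
30–44: 1525 × 0.974 = 1485
45–59: 2625 × 0.971 = 2549
60–74: 5533 × 0.973 = 5384
75–89: 2598 × 0.958 = 2489
90+: 3915 × 0.979 + 5321 × 0.623 = 3833 + 3315 = 7148
End of period: [1108, 2301, 1485, 2549, 5384, 2489, 7148]
Scenario A total after 3 periods: 22464
Scenario B projection —
After projecting period 1:
Births: 5850 × 0.043 = 252, 2750 × 0.368 = 1012 ⇒ total 1264
15–29: 2750 × 0.98 = 2695
30–44: 5850 × 0.974 = 5698
45–59: 2750 × 0.971 = 2670
60–74: 4200 × 0.973 = 4087
75–89: 1400 × 0.958 = 1341
90+: 5650 × 0.979 + 1450 × 0.623 = 5531 + 903 = 6434
End of period: [1264, 2695, 5698, 2670, 4087, 1341, 6434]
After projecting period 2:
Births: 2695 × 0.043 = 116, 5698 × 0.368 = 2097 ⇒ total 2213
15–29: 1264 × 0.98 = 1239
30–44: 2695 × 0.974 = 2625
45–59: 5698 × 0.971 = 5533
60–74: 2670 × 0.973 = 2598
75–89: 4087 × 0.958 = 3915
90+: 1341 × 0.979 + 6434 × 0.623 = 1313 + 4008 = 5321
End of period: [2213, 1239, 2625, 5533, 2598, 3915, 5321]
After projecting period 3:
Births: 1239 × 0.043 = 53, 2625 × 0.368 = 966 ⇒ total 1019
15–29: 2213 × 0.98 = 2169
30–44: 1239 × 0.974 = 1207
45–59: 2625 × 0.971 = 2549
60–74: 5533 × 0.973 = 5384
75–89: 2598 × 0.958 = 2489
90+: 3915 × 0.979 + 5321 × 0.623 = 3833 + 3315 = 7148
End of period: [1019, 2169, 1207, 2549, 5384, 2489, 7148]
Scenario B total after 3 periods: 21965
Difference B − A = 21965 − 22464 = -499

-499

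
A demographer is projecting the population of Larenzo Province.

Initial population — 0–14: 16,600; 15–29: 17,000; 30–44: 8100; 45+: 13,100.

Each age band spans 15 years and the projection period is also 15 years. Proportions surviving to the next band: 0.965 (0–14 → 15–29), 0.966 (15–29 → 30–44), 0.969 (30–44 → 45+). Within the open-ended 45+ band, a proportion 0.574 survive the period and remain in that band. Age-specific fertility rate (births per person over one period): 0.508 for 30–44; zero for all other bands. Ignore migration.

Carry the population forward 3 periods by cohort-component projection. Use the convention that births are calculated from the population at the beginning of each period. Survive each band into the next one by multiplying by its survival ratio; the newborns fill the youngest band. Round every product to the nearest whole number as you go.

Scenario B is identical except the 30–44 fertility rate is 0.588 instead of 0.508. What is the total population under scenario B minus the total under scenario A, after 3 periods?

3110

Call the groups 1 to 4, youngest first.
Period 1.
Births: 8100 * 0.508 = 4115
Group 2: 16600 * 0.965 = 16019
Group 3: 17000 * 0.966 = 16422
Group 4: 8100 * 0.969 + 13100 * 0.574 = 7849 + 7519 = 15368
Giving 4115 / 16019 / 16422 / 15368.
Period 2.
Births: 16422 * 0.508 = 8342
Group 2: 4115 * 0.965 = 3971
Group 3: 16019 * 0.966 = 15474
Group 4: 16422 * 0.969 + 15368 * 0.574 = 15913 + 8821 = 24734
Giving 8342 / 3971 / 15474 / 24734.
Period 3.
Births: 15474 * 0.508 = 7861
Group 2: 8342 * 0.965 = 8050
Group 3: 3971 * 0.966 = 3836
Group 4: 15474 * 0.969 + 24734 * 0.574 = 14994 + 14197 = 29191
Giving 7861 / 8050 / 3836 / 29191.
Scenario A total after 3 periods: 48938
Scenario B projection —
Period 1.
Births: 8100 * 0.588 = 4763
Group 2: 16600 * 0.965 = 16019
Group 3: 17000 * 0.966 = 16422
Group 4: 8100 * 0.969 + 13100 * 0.574 = 7849 + 7519 = 15368
Giving 4763 / 16019 / 16422 / 15368.
Period 2.
Births: 16422 * 0.588 = 9656
Group 2: 4763 * 0.965 = 4596
Group 3: 16019 * 0.966 = 15474
Group 4: 16422 * 0.969 + 15368 * 0.574 = 15913 + 8821 = 24734
Giving 9656 / 4596 / 15474 / 24734.
Period 3.
Births: 15474 * 0.588 = 9099
Group 2: 9656 * 0.965 = 9318
Group 3: 4596 * 0.966 = 4440
Group 4: 15474 * 0.969 + 24734 * 0.574 = 14994 + 14197 = 29191
Giving 9099 / 9318 / 4440 / 29191.
Scenario B total after 3 periods: 52048
Difference B − A = 52048 − 48938 = 3110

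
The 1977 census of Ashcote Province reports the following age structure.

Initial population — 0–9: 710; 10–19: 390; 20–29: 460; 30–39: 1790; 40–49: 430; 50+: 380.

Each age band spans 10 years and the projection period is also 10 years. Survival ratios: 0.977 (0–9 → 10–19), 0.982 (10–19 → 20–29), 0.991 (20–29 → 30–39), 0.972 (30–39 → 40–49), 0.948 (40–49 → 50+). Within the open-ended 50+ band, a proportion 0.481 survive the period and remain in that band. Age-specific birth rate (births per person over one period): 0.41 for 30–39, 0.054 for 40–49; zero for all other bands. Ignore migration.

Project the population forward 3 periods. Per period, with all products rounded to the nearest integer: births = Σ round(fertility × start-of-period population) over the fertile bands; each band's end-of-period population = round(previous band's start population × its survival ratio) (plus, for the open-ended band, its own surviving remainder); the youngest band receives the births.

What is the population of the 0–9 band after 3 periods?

Numbering the groups 1..6 from youngest to oldest:
Period 1.
Births: 1790 × 0.41 = 734 ; 430 × 0.054 = 23 ⇒ total 757
Group 2: 710 × 0.977 = 694
Group 3: 390 × 0.982 = 383
Group 4: 460 × 0.991 = 456
Group 5: 1790 × 0.972 = 1740
Group 6: 430 × 0.948 + 380 × 0.481 = 408 + 183 = 591
End of period: [757, 694, 383, 456, 1740, 591]
Period 2.
Births: 456 × 0.41 = 187 ; 1740 × 0.054 = 94 ⇒ total 281
Group 2: 757 × 0.977 = 740
Group 3: 694 × 0.982 = 682
Group 4: 383 × 0.991 = 380
Group 5: 456 × 0.972 = 443
Group 6: 1740 × 0.948 + 591 × 0.481 = 1650 + 284 = 1934
End of period: [281, 740, 682, 380, 443, 1934]
Period 3.
Births: 380 × 0.41 = 156 ; 443 × 0.054 = 24 ⇒ total 180
Group 2: 281 × 0.977 = 275
Group 3: 740 × 0.982 = 727
Group 4: 682 × 0.991 = 676
Group 5: 380 × 0.972 = 369
Group 6: 443 × 0.948 + 1934 × 0.481 = 420 + 930 = 1350
End of period: [180, 275, 727, 676, 369, 1350]

180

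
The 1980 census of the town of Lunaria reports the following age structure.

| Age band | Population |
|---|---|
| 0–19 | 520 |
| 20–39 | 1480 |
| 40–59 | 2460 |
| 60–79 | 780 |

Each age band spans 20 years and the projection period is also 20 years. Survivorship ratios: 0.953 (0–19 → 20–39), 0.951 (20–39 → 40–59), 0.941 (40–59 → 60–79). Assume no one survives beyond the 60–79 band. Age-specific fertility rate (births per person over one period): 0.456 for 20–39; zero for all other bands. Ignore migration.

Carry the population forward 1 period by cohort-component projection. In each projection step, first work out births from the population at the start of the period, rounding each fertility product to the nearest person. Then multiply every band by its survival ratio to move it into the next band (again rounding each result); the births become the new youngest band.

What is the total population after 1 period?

4893

(Bands numbered youngest = 1 to oldest = 4.)
[period 1]
Births: 1480 * 0.456 = 675
Band 2: 520 * 0.953 = 496
Band 3: 1480 * 0.951 = 1407
Band 4: 2460 * 0.941 = 2315
Giving 675 / 496 / 1407 / 2315.
Total after period 1: 675 + 496 + 1407 + 2315 = 4893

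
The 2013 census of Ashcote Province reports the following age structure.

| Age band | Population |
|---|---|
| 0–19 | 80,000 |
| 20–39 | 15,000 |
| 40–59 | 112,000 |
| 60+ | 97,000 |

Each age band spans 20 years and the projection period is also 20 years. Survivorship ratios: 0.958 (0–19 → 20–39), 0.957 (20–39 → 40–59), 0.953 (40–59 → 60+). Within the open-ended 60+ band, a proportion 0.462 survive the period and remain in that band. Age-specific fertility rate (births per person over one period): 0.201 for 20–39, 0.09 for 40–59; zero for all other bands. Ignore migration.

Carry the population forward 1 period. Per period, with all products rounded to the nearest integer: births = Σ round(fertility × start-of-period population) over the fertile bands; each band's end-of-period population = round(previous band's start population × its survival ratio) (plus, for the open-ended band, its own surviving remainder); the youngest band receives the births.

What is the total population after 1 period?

After projecting period 1:
Births: 15000 * 0.201 = 3015  |  112000 * 0.09 = 10080 ⇒ total 13095
20–39: 80000 * 0.958 = 76640
40–59: 15000 * 0.957 = 14355
60+: 112000 * 0.953 + 97000 * 0.462 = 106736 + 44814 = 151550
Giving 13095 / 76640 / 14355 / 151550.
Total after period 1: 13095 + 76640 + 14355 + 151550 = 255640

255640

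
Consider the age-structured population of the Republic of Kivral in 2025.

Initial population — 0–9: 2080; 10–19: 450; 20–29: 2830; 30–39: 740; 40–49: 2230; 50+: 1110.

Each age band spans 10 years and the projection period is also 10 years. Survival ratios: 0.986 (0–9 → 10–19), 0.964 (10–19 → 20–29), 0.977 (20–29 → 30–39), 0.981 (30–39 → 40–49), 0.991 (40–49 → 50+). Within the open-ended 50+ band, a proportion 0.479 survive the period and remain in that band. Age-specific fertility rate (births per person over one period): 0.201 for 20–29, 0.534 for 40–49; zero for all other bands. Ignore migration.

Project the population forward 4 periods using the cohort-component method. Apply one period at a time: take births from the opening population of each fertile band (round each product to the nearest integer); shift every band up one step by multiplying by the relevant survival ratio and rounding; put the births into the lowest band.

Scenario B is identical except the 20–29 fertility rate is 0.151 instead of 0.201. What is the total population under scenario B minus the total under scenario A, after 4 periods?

Call the bands 1 to 6, youngest first.
After projecting period 1:
Births: 2830 × 0.201 = 569  |  2230 × 0.534 = 1191 ⇒ total 1760
Band 2: 2080 × 0.986 = 2051
Band 3: 450 × 0.964 = 434
Band 4: 2830 × 0.977 = 2765
Band 5: 740 × 0.981 = 726
Band 6: 2230 × 0.991 + 1110 × 0.479 = 2210 + 532 = 2742
Population now: 0–9=1760, 10–19=2051, 20–29=434, 30–39=2765, 40–49=726, 50+=2742
After projecting period 2:
Births: 434 × 0.201 = 87  |  726 × 0.534 = 388 ⇒ total 475
Band 2: 1760 × 0.986 = 1735
Band 3: 2051 × 0.964 = 1977
Band 4: 434 × 0.977 = 424
Band 5: 2765 × 0.981 = 2712
Band 6: 726 × 0.991 + 2742 × 0.479 = 719 + 1313 = 2032
Population now: 0–9=475, 10–19=1735, 20–29=1977, 30–39=424, 40–49=2712, 50+=2032
After projecting period 3:
Births: 1977 × 0.201 = 397  |  2712 × 0.534 = 1448 ⇒ total 1845
Band 2: 475 × 0.986 = 468
Band 3: 1735 × 0.964 = 1673
Band 4: 1977 × 0.977 = 1932
Band 5: 424 × 0.981 = 416
Band 6: 2712 × 0.991 + 2032 × 0.479 = 2688 + 973 = 3661
Population now: 0–9=1845, 10–19=468, 20–29=1673, 30–39=1932, 40–49=416, 50+=3661
After projecting period 4:
Births: 1673 × 0.201 = 336  |  416 × 0.534 = 222 ⇒ total 558
Band 2: 1845 × 0.986 = 1819
Band 3: 468 × 0.964 = 451
Band 4: 1673 × 0.977 = 1635
Band 5: 1932 × 0.981 = 1895
Band 6: 416 × 0.991 + 3661 × 0.479 = 412 + 1754 = 2166
Population now: 0–9=558, 10–19=1819, 20–29=451, 30–39=1635, 40–49=1895, 50+=2166
Scenario A total after 4 periods: 8524
Scenario B projection —
After projecting period 1:
Births: 2830 × 0.151 = 427  |  2230 × 0.534 = 1191 ⇒ total 1618
Band 2: 2080 × 0.986 = 2051
Band 3: 450 × 0.964 = 434
Band 4: 2830 × 0.977 = 2765
Band 5: 740 × 0.981 = 726
Band 6: 2230 × 0.991 + 1110 × 0.479 = 2210 + 532 = 2742
Population now: 0–9=1618, 10–19=2051, 20–29=434, 30–39=2765, 40–49=726, 50+=2742
After projecting period 2:
Births: 434 × 0.151 = 66  |  726 × 0.534 = 388 ⇒ total 454
Band 2: 1618 × 0.986 = 1595
Band 3: 2051 × 0.964 = 1977
Band 4: 434 × 0.977 = 424
Band 5: 2765 × 0.981 = 2712
Band 6: 726 × 0.991 + 2742 × 0.479 = 719 + 1313 = 2032
Population now: 0–9=454, 10–19=1595, 20–29=1977, 30–39=424, 40–49=2712, 50+=2032
After projecting period 3:
Births: 1977 × 0.151 = 299  |  2712 × 0.534 = 1448 ⇒ total 1747
Band 2: 454 × 0.986 = 448
Band 3: 1595 × 0.964 = 1538
Band 4: 1977 × 0.977 = 1932
Band 5: 424 × 0.981 = 416
Band 6: 2712 × 0.991 + 2032 × 0.479 = 2688 + 973 = 3661
Population now: 0–9=1747, 10–19=448, 20–29=1538, 30–39=1932, 40–49=416, 50+=3661
After projecting period 4:
Births: 1538 × 0.151 = 232  |  416 × 0.534 = 222 ⇒ total 454
Band 2: 1747 × 0.986 = 1723
Band 3: 448 × 0.964 = 432
Band 4: 1538 × 0.977 = 1503
Band 5: 1932 × 0.981 = 1895
Band 6: 416 × 0.991 + 3661 × 0.479 = 412 + 1754 = 2166
Population now: 0–9=454, 10–19=1723, 20–29=432, 30–39=1503, 40–49=1895, 50+=2166
Scenario B total after 4 periods: 8173
Difference B − A = 8173 − 8524 = -351

-351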